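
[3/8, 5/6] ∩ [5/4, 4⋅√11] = ∅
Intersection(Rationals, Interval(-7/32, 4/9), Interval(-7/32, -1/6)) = Intersection(Interval(-7/32, -1/6), Rationals)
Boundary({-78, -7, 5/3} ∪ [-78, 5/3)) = {-78, 5/3}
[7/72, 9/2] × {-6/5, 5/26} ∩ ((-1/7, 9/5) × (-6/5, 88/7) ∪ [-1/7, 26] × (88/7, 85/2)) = [7/72, 9/5) × {5/26}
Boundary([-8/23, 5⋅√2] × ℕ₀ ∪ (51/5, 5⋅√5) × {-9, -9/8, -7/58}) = ([-8/23, 5⋅√2] × ℕ₀) ∪ ([51/5, 5⋅√5] × {-9, -9/8, -7/58})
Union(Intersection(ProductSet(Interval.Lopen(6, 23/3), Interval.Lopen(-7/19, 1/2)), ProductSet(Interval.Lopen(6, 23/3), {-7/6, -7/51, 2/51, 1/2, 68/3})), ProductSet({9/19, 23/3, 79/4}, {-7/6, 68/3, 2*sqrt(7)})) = Union(ProductSet({9/19, 23/3, 79/4}, {-7/6, 68/3, 2*sqrt(7)}), ProductSet(Interval.Lopen(6, 23/3), {-7/51, 2/51, 1/2}))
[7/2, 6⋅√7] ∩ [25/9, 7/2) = ∅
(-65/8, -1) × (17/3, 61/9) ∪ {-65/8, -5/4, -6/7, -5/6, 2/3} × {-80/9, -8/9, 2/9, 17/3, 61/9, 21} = ((-65/8, -1) × (17/3, 61/9)) ∪ ({-65/8, -5/4, -6/7, -5/6, 2/3} × {-80/9, -8/9, 2/9, 17/3, 61/9, 21})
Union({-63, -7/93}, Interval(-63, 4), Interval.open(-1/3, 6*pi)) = Interval.Ropen(-63, 6*pi)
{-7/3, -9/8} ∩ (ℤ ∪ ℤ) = ∅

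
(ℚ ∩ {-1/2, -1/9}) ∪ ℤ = ℤ ∪ {-1/2, -1/9}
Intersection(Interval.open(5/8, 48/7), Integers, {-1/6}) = EmptySet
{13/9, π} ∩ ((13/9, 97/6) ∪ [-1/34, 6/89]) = {π}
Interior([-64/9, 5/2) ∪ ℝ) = (-∞, ∞)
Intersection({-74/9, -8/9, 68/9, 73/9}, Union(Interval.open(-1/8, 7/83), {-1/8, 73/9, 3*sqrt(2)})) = {73/9}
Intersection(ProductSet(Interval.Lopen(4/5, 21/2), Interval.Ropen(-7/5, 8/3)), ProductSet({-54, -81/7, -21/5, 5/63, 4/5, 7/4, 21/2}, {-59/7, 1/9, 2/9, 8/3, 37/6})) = ProductSet({7/4, 21/2}, {1/9, 2/9})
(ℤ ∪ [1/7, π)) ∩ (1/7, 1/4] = (1/7, 1/4]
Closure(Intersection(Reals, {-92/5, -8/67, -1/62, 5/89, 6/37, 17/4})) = {-92/5, -8/67, -1/62, 5/89, 6/37, 17/4}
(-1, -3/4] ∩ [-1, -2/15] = (-1, -3/4]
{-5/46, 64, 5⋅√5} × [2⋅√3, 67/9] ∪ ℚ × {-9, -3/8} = (ℚ × {-9, -3/8}) ∪ ({-5/46, 64, 5⋅√5} × [2⋅√3, 67/9])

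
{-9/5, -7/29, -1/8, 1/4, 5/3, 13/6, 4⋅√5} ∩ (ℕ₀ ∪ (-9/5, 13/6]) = {-7/29, -1/8, 1/4, 5/3, 13/6}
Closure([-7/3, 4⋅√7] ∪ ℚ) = ℚ ∪ (-∞, ∞)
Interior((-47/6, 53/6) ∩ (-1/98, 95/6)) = (-1/98, 53/6)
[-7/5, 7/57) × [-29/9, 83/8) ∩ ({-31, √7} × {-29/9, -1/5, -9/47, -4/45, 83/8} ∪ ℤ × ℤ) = {-1, 0} × {-3, -2, …, 10}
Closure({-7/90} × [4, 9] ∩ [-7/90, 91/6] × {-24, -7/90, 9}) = {-7/90} × {9}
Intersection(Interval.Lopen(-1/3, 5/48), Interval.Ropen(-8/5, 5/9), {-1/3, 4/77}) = {4/77}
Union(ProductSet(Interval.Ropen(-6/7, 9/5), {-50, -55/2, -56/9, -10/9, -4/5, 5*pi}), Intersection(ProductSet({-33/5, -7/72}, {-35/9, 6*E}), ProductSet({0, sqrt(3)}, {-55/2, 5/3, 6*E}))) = ProductSet(Interval.Ropen(-6/7, 9/5), {-50, -55/2, -56/9, -10/9, -4/5, 5*pi})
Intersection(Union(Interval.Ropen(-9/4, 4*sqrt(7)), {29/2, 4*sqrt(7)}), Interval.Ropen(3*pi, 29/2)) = Interval(3*pi, 4*sqrt(7))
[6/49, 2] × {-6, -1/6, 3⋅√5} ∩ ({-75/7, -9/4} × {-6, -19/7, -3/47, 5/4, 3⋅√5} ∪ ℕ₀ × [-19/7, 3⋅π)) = {1, 2} × {-1/6, 3⋅√5}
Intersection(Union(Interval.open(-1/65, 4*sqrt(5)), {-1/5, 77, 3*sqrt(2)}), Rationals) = Union({-1/5, 77}, Intersection(Interval.open(-1/65, 4*sqrt(5)), Rationals))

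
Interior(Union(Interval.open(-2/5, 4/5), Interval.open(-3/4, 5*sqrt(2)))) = Interval.open(-3/4, 5*sqrt(2))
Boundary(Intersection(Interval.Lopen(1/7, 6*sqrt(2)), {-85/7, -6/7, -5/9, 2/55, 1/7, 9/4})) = {9/4}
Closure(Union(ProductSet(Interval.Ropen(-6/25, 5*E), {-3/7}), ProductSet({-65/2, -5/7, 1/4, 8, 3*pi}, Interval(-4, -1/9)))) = Union(ProductSet({-65/2, -5/7, 1/4, 8, 3*pi}, Interval(-4, -1/9)), ProductSet(Interval(-6/25, 5*E), {-3/7}))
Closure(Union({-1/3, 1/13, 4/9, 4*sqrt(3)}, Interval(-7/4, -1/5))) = Union({1/13, 4/9, 4*sqrt(3)}, Interval(-7/4, -1/5))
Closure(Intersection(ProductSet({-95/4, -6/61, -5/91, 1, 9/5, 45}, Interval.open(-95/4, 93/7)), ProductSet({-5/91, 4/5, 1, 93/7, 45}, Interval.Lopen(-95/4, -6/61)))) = ProductSet({-5/91, 1, 45}, Interval(-95/4, -6/61))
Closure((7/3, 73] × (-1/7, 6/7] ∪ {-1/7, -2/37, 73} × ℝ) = ({-1/7, -2/37, 73} × ℝ) ∪ ({7/3, 73} × [-1/7, 6/7]) ∪ ([7/3, 73] × {-1/7, 6/7}) ∪ ((7/3, 73] × (-1/7, 6/7])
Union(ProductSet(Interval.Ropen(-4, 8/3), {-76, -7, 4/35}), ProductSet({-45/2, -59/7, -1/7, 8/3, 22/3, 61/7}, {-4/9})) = Union(ProductSet({-45/2, -59/7, -1/7, 8/3, 22/3, 61/7}, {-4/9}), ProductSet(Interval.Ropen(-4, 8/3), {-76, -7, 4/35}))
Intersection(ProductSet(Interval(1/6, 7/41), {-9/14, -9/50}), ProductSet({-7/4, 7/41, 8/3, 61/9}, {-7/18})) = EmptySet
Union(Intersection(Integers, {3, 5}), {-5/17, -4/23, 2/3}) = {-5/17, -4/23, 2/3, 3, 5}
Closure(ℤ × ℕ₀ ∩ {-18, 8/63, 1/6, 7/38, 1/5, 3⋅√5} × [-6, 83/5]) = {-18} × {0, 1, …, 16}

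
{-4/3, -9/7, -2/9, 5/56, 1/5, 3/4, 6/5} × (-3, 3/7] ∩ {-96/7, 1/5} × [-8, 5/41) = {1/5} × (-3, 5/41)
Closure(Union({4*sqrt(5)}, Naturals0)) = Union({4*sqrt(5)}, Naturals0)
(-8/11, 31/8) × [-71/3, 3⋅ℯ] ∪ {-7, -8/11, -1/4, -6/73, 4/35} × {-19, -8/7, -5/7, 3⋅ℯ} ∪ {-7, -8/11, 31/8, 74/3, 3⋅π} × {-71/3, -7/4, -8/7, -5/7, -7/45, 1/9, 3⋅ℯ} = ((-8/11, 31/8) × [-71/3, 3⋅ℯ]) ∪ ({-7, -8/11, -1/4, -6/73, 4/35} × {-19, -8/7, -5/7, 3⋅ℯ}) ∪ ({-7, -8/11, 31/8, 74/3, 3⋅π} × {-71/3, -7/4, -8/7, -5/7, -7/45, 1/9, 3⋅ℯ})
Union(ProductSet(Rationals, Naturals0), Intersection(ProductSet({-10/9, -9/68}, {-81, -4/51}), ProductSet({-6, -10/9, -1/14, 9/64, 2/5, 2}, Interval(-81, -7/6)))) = Union(ProductSet({-10/9}, {-81}), ProductSet(Rationals, Naturals0))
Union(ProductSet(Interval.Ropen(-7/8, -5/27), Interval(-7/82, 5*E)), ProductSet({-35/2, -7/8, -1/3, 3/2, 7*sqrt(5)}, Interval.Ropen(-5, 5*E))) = Union(ProductSet({-35/2, -7/8, -1/3, 3/2, 7*sqrt(5)}, Interval.Ropen(-5, 5*E)), ProductSet(Interval.Ropen(-7/8, -5/27), Interval(-7/82, 5*E)))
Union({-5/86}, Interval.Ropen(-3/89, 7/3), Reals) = Interval(-oo, oo)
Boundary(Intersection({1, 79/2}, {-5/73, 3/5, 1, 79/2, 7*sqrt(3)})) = {1, 79/2}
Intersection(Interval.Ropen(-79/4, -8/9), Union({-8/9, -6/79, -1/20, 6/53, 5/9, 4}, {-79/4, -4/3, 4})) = {-79/4, -4/3}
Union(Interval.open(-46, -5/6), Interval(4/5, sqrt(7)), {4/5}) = Union(Interval.open(-46, -5/6), Interval(4/5, sqrt(7)))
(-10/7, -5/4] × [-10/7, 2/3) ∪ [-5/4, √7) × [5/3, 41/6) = ((-10/7, -5/4] × [-10/7, 2/3)) ∪ ([-5/4, √7) × [5/3, 41/6))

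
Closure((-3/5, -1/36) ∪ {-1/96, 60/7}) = [-3/5, -1/36] ∪ {-1/96, 60/7}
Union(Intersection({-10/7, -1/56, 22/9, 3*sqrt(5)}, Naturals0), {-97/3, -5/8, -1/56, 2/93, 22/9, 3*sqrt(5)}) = {-97/3, -5/8, -1/56, 2/93, 22/9, 3*sqrt(5)}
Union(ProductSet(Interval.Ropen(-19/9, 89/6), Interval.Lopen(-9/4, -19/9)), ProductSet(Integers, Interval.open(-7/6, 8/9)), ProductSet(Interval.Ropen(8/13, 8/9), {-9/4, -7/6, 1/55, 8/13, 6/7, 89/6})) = Union(ProductSet(Integers, Interval.open(-7/6, 8/9)), ProductSet(Interval.Ropen(-19/9, 89/6), Interval.Lopen(-9/4, -19/9)), ProductSet(Interval.Ropen(8/13, 8/9), {-9/4, -7/6, 1/55, 8/13, 6/7, 89/6}))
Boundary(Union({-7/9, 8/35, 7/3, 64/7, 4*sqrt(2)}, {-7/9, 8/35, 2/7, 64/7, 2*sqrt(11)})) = {-7/9, 8/35, 2/7, 7/3, 64/7, 2*sqrt(11), 4*sqrt(2)}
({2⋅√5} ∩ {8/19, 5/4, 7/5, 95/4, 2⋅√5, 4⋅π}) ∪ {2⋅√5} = {2⋅√5}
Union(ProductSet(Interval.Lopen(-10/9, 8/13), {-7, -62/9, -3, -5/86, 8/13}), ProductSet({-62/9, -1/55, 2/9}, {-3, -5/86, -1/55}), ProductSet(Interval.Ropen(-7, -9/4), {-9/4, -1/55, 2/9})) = Union(ProductSet({-62/9, -1/55, 2/9}, {-3, -5/86, -1/55}), ProductSet(Interval.Ropen(-7, -9/4), {-9/4, -1/55, 2/9}), ProductSet(Interval.Lopen(-10/9, 8/13), {-7, -62/9, -3, -5/86, 8/13}))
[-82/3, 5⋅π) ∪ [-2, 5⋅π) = [-82/3, 5⋅π)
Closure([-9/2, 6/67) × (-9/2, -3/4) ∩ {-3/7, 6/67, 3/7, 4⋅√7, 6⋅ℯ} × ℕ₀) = ∅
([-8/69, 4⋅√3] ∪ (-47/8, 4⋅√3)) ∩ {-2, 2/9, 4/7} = {-2, 2/9, 4/7}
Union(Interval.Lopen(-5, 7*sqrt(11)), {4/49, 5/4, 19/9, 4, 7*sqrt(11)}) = Interval.Lopen(-5, 7*sqrt(11))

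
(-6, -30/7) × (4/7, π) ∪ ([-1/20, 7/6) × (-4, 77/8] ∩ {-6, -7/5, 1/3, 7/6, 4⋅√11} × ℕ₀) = ({1/3} × {0, 1, …, 9}) ∪ ((-6, -30/7) × (4/7, π))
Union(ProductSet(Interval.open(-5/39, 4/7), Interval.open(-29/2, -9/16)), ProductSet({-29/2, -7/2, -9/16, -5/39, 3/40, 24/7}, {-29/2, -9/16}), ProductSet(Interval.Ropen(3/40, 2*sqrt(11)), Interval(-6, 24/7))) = Union(ProductSet({-29/2, -7/2, -9/16, -5/39, 3/40, 24/7}, {-29/2, -9/16}), ProductSet(Interval.open(-5/39, 4/7), Interval.open(-29/2, -9/16)), ProductSet(Interval.Ropen(3/40, 2*sqrt(11)), Interval(-6, 24/7)))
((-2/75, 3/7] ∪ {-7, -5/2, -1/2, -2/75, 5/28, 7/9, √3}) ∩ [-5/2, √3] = {-5/2, -1/2, 7/9, √3} ∪ [-2/75, 3/7]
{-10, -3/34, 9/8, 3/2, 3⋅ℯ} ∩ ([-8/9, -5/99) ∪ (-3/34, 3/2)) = {-3/34, 9/8}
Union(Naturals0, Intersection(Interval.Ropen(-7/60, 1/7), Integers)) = Union(Naturals0, Range(0, 1, 1))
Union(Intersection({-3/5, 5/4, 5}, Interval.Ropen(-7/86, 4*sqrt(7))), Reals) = Reals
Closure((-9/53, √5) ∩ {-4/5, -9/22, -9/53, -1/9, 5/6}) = {-1/9, 5/6}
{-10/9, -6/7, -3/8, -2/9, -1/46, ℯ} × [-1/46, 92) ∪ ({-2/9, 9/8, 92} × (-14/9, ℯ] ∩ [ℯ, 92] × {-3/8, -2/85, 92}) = ({92} × {-3/8, -2/85}) ∪ ({-10/9, -6/7, -3/8, -2/9, -1/46, ℯ} × [-1/46, 92))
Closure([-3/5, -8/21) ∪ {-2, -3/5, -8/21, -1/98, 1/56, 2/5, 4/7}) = {-2, -1/98, 1/56, 2/5, 4/7} ∪ [-3/5, -8/21]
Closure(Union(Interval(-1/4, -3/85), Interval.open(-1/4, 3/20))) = Interval(-1/4, 3/20)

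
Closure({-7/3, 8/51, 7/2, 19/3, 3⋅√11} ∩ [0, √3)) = {8/51}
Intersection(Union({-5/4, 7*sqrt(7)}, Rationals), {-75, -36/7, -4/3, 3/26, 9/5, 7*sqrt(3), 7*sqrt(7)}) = {-75, -36/7, -4/3, 3/26, 9/5, 7*sqrt(7)}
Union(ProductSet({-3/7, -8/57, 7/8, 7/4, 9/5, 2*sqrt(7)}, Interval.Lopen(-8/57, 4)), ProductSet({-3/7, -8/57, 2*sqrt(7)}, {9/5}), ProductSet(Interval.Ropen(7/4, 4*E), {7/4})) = Union(ProductSet({-3/7, -8/57, 7/8, 7/4, 9/5, 2*sqrt(7)}, Interval.Lopen(-8/57, 4)), ProductSet(Interval.Ropen(7/4, 4*E), {7/4}))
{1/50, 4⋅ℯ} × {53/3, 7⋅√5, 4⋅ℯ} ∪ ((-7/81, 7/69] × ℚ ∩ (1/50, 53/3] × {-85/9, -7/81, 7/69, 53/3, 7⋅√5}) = ((1/50, 7/69] × {-85/9, -7/81, 7/69, 53/3}) ∪ ({1/50, 4⋅ℯ} × {53/3, 7⋅√5, 4⋅ℯ})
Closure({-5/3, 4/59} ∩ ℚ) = {-5/3, 4/59}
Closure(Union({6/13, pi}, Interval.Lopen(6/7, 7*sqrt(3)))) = Union({6/13}, Interval(6/7, 7*sqrt(3)))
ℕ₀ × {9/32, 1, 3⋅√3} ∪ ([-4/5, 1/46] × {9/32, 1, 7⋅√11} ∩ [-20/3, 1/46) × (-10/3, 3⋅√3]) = ([-4/5, 1/46) × {9/32, 1}) ∪ (ℕ₀ × {9/32, 1, 3⋅√3})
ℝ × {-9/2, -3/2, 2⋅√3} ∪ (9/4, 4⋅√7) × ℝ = (ℝ × {-9/2, -3/2, 2⋅√3}) ∪ ((9/4, 4⋅√7) × ℝ)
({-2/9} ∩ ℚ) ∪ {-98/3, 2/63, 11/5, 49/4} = {-98/3, -2/9, 2/63, 11/5, 49/4}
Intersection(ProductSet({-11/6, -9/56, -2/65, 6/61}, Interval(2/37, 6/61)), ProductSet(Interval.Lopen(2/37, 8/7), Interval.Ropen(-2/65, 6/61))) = ProductSet({6/61}, Interval.Ropen(2/37, 6/61))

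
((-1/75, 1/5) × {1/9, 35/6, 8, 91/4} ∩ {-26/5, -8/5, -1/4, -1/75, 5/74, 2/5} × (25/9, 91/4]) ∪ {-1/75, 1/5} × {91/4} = ({-1/75, 1/5} × {91/4}) ∪ ({5/74} × {35/6, 8, 91/4})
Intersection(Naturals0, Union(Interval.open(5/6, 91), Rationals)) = Union(Naturals0, Range(1, 92, 1))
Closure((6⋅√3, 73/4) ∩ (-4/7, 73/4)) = [6⋅√3, 73/4]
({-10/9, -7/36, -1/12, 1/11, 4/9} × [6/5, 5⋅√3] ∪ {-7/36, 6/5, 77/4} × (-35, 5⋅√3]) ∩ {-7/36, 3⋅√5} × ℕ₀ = {-7/36} × {0, 1, …, 8}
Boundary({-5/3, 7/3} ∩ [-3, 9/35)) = {-5/3}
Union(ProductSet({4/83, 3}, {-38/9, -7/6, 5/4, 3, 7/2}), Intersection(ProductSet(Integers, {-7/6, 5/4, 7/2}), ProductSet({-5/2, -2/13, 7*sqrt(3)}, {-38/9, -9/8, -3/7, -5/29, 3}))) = ProductSet({4/83, 3}, {-38/9, -7/6, 5/4, 3, 7/2})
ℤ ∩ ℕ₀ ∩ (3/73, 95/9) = {1, 2, …, 10}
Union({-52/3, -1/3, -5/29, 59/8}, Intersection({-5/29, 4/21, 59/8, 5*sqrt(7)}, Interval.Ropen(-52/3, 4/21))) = {-52/3, -1/3, -5/29, 59/8}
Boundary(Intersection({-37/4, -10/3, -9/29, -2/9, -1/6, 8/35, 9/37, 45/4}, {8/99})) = EmptySet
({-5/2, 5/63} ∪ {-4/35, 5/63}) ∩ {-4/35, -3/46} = {-4/35}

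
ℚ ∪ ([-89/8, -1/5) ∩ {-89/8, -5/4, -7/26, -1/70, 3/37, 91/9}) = ℚ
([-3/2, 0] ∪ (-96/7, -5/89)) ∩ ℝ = (-96/7, 0]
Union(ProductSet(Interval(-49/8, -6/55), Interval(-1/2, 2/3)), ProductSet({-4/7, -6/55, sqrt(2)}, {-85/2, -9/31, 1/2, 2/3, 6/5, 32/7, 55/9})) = Union(ProductSet({-4/7, -6/55, sqrt(2)}, {-85/2, -9/31, 1/2, 2/3, 6/5, 32/7, 55/9}), ProductSet(Interval(-49/8, -6/55), Interval(-1/2, 2/3)))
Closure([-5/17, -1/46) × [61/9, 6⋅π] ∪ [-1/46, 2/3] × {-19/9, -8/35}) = ([-1/46, 2/3] × {-19/9, -8/35}) ∪ ([-5/17, -1/46] × [61/9, 6⋅π])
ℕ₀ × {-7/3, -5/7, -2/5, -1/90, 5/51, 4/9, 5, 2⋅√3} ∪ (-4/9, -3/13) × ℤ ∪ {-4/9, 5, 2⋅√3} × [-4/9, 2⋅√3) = ((-4/9, -3/13) × ℤ) ∪ (ℕ₀ × {-7/3, -5/7, -2/5, -1/90, 5/51, 4/9, 5, 2⋅√3}) ∪ ({-4/9, 5, 2⋅√3} × [-4/9, 2⋅√3))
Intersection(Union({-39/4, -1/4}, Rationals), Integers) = Integers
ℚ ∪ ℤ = ℚ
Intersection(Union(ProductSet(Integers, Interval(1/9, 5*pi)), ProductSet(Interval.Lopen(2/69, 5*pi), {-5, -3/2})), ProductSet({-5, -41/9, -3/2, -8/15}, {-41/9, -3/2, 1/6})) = ProductSet({-5}, {1/6})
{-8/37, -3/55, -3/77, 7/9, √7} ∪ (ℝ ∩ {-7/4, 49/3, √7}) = {-7/4, -8/37, -3/55, -3/77, 7/9, 49/3, √7}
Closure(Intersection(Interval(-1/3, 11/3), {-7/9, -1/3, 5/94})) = {-1/3, 5/94}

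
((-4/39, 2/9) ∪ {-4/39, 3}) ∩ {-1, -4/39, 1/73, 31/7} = {-4/39, 1/73}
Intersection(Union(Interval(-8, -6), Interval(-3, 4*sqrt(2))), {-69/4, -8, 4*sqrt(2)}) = {-8, 4*sqrt(2)}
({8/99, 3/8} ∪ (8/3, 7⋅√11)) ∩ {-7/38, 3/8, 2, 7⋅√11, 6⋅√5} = {3/8, 6⋅√5}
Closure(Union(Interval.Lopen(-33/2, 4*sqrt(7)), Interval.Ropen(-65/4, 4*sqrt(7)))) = Interval(-33/2, 4*sqrt(7))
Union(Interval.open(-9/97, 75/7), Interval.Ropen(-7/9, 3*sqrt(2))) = Interval.Ropen(-7/9, 75/7)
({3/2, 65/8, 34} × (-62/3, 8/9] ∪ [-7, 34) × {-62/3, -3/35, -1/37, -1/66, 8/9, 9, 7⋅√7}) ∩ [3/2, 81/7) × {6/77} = {3/2, 65/8} × {6/77}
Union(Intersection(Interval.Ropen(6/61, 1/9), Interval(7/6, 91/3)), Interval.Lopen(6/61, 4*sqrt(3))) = Interval.Lopen(6/61, 4*sqrt(3))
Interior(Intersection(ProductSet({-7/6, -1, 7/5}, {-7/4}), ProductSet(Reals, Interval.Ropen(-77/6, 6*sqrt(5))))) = EmptySet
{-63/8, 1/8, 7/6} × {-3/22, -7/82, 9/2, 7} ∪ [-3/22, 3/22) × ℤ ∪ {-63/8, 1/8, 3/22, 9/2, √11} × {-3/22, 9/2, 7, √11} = ([-3/22, 3/22) × ℤ) ∪ ({-63/8, 1/8, 7/6} × {-3/22, -7/82, 9/2, 7}) ∪ ({-63/8, 1/8, 3/22, 9/2, √11} × {-3/22, 9/2, 7, √11})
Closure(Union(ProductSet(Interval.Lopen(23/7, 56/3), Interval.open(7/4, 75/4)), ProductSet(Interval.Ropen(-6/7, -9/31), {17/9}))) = Union(ProductSet({23/7, 56/3}, Interval(7/4, 75/4)), ProductSet(Interval(-6/7, -9/31), {17/9}), ProductSet(Interval(23/7, 56/3), {7/4, 75/4}), ProductSet(Interval.Lopen(23/7, 56/3), Interval.open(7/4, 75/4)))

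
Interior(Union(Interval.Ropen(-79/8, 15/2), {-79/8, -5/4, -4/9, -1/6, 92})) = Interval.open(-79/8, 15/2)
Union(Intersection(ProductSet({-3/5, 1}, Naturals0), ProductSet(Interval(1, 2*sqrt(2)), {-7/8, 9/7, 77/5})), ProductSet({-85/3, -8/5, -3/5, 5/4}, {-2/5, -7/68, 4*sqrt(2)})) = ProductSet({-85/3, -8/5, -3/5, 5/4}, {-2/5, -7/68, 4*sqrt(2)})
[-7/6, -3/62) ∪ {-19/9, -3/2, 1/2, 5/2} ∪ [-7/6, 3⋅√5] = {-19/9, -3/2} ∪ [-7/6, 3⋅√5]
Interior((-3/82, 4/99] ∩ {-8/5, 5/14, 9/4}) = ∅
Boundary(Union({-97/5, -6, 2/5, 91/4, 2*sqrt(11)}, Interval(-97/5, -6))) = {-97/5, -6, 2/5, 91/4, 2*sqrt(11)}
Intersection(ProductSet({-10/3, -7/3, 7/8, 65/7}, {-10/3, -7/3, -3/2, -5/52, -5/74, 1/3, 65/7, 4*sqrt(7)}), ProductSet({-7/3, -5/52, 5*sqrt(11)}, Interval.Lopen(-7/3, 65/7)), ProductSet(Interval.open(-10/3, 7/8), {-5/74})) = ProductSet({-7/3}, {-5/74})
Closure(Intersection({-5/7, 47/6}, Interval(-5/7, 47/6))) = {-5/7, 47/6}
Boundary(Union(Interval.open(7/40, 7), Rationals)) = Union(Interval(-oo, 7/40), Interval(7, oo))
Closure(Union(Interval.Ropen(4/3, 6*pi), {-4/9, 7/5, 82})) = Union({-4/9, 82}, Interval(4/3, 6*pi))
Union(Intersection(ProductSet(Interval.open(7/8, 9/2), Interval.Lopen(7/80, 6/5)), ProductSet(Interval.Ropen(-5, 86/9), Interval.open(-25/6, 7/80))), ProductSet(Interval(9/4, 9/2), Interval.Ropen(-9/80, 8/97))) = ProductSet(Interval(9/4, 9/2), Interval.Ropen(-9/80, 8/97))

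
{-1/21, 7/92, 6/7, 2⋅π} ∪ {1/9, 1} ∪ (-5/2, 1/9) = (-5/2, 1/9] ∪ {6/7, 1, 2⋅π}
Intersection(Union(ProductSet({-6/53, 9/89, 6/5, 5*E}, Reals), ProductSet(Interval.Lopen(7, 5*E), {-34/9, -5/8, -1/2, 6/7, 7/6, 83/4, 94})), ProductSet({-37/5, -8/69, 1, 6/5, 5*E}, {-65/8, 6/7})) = ProductSet({6/5, 5*E}, {-65/8, 6/7})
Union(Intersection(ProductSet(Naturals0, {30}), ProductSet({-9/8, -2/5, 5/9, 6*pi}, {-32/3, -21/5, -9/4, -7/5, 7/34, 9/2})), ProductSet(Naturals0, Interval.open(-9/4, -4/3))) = ProductSet(Naturals0, Interval.open(-9/4, -4/3))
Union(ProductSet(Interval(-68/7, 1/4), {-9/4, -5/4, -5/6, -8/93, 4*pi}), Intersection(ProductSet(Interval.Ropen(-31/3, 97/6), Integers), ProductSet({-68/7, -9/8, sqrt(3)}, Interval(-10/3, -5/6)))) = Union(ProductSet({-68/7, -9/8, sqrt(3)}, Range(-3, 0, 1)), ProductSet(Interval(-68/7, 1/4), {-9/4, -5/4, -5/6, -8/93, 4*pi}))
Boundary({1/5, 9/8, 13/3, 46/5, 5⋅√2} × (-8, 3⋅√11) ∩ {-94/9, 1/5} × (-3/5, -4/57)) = {1/5} × [-3/5, -4/57]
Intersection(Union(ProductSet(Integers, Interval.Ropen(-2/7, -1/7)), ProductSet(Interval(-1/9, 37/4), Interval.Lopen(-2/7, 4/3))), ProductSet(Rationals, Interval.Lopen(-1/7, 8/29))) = ProductSet(Intersection(Interval(-1/9, 37/4), Rationals), Interval.Lopen(-1/7, 8/29))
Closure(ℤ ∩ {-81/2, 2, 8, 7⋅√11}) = {2, 8}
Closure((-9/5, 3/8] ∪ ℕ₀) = [-9/5, 3/8] ∪ ℕ₀ ∪ (ℕ₀ \ (-9/5, 3/8))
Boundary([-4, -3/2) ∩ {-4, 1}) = {-4}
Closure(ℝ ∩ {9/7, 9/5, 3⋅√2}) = {9/7, 9/5, 3⋅√2}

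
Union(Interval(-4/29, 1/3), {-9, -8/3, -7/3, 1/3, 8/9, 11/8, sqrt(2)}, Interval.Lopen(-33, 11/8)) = Union({sqrt(2)}, Interval.Lopen(-33, 11/8))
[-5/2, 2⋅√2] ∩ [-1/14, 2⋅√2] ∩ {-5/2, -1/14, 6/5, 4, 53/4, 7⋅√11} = {-1/14, 6/5}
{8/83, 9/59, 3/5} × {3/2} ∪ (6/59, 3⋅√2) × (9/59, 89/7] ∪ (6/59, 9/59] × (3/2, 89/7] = ({8/83, 9/59, 3/5} × {3/2}) ∪ ((6/59, 3⋅√2) × (9/59, 89/7])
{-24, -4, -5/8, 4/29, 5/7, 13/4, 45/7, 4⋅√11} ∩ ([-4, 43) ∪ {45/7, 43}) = {-4, -5/8, 4/29, 5/7, 13/4, 45/7, 4⋅√11}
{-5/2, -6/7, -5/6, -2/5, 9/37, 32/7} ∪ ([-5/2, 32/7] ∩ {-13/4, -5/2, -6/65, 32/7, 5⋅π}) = {-5/2, -6/7, -5/6, -2/5, -6/65, 9/37, 32/7}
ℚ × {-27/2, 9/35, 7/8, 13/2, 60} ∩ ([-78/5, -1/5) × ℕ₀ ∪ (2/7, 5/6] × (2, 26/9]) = (ℚ ∩ [-78/5, -1/5)) × {60}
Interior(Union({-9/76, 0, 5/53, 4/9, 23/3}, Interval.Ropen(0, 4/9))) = Interval.open(0, 4/9)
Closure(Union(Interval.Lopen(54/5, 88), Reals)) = Interval(-oo, oo)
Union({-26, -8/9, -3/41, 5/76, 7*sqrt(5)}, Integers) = Union({-8/9, -3/41, 5/76, 7*sqrt(5)}, Integers)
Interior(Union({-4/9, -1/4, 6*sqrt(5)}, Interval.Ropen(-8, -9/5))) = Interval.open(-8, -9/5)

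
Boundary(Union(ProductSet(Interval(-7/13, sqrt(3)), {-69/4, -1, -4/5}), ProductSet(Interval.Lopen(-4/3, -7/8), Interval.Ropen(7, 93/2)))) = Union(ProductSet({-4/3, -7/8}, Interval(7, 93/2)), ProductSet(Interval(-4/3, -7/8), {7, 93/2}), ProductSet(Interval(-7/13, sqrt(3)), {-69/4, -1, -4/5}))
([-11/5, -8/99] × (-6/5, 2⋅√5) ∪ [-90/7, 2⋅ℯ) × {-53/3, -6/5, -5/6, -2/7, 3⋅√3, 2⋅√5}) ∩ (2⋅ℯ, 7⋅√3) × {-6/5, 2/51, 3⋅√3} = ∅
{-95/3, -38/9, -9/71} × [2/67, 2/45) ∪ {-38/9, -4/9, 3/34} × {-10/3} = ({-38/9, -4/9, 3/34} × {-10/3}) ∪ ({-95/3, -38/9, -9/71} × [2/67, 2/45))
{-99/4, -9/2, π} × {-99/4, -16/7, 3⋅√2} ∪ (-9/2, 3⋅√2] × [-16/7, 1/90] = ({-99/4, -9/2, π} × {-99/4, -16/7, 3⋅√2}) ∪ ((-9/2, 3⋅√2] × [-16/7, 1/90])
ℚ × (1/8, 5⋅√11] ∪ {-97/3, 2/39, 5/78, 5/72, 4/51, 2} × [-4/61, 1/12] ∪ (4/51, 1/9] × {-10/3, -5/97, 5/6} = ((4/51, 1/9] × {-10/3, -5/97, 5/6}) ∪ (ℚ × (1/8, 5⋅√11]) ∪ ({-97/3, 2/39, 5/78, 5/72, 4/51, 2} × [-4/61, 1/12])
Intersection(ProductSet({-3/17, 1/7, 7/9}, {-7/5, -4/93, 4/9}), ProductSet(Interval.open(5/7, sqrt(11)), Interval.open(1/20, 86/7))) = ProductSet({7/9}, {4/9})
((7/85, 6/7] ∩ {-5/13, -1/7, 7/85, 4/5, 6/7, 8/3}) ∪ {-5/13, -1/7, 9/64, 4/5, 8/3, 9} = {-5/13, -1/7, 9/64, 4/5, 6/7, 8/3, 9}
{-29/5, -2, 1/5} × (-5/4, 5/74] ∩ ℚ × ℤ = {-29/5, -2, 1/5} × {-1, 0}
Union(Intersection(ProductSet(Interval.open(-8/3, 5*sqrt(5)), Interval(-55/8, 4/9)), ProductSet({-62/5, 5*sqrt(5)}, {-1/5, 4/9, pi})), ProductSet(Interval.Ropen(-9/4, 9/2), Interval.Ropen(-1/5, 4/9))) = ProductSet(Interval.Ropen(-9/4, 9/2), Interval.Ropen(-1/5, 4/9))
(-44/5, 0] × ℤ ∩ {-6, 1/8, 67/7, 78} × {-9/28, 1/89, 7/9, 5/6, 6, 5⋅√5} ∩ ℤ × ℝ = {-6} × {6}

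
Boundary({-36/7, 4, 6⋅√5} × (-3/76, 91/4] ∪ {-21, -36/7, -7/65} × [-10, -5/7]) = ({-21, -36/7, -7/65} × [-10, -5/7]) ∪ ({-36/7, 4, 6⋅√5} × [-3/76, 91/4])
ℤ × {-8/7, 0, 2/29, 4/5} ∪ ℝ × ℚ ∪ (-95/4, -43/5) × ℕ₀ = ℝ × ℚ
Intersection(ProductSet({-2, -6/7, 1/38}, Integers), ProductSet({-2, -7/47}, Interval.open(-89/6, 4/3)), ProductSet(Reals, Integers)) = ProductSet({-2}, Range(-14, 2, 1))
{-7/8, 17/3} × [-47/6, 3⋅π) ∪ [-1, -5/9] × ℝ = ([-1, -5/9] × ℝ) ∪ ({-7/8, 17/3} × [-47/6, 3⋅π))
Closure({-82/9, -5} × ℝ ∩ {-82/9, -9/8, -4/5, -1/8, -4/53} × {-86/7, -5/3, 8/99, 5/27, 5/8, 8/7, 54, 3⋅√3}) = {-82/9} × {-86/7, -5/3, 8/99, 5/27, 5/8, 8/7, 54, 3⋅√3}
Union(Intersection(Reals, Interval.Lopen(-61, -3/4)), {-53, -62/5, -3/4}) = Interval.Lopen(-61, -3/4)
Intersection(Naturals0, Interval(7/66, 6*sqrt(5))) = Range(1, 14, 1)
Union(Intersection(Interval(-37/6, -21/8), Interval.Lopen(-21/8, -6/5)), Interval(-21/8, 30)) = Interval(-21/8, 30)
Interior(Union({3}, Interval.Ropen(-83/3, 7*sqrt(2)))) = Interval.open(-83/3, 7*sqrt(2))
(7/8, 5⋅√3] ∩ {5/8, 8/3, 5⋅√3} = {8/3, 5⋅√3}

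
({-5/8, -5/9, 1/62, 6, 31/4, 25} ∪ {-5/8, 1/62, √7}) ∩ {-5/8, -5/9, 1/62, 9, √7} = {-5/8, -5/9, 1/62, √7}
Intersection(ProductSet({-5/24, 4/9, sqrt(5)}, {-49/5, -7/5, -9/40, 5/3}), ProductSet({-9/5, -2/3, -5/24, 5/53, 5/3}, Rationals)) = ProductSet({-5/24}, {-49/5, -7/5, -9/40, 5/3})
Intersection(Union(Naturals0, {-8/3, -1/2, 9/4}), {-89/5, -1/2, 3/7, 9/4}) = {-1/2, 9/4}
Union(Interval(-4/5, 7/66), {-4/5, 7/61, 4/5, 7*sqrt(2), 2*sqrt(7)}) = Union({7/61, 4/5, 7*sqrt(2), 2*sqrt(7)}, Interval(-4/5, 7/66))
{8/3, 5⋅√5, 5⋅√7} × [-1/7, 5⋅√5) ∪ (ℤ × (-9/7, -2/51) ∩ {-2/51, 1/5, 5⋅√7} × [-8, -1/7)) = {8/3, 5⋅√5, 5⋅√7} × [-1/7, 5⋅√5)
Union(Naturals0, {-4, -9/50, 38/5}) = Union({-4, -9/50, 38/5}, Naturals0)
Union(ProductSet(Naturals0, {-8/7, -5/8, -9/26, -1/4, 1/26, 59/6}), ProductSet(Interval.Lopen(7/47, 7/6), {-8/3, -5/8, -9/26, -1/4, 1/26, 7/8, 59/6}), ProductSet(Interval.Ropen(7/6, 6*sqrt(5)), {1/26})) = Union(ProductSet(Interval.Lopen(7/47, 7/6), {-8/3, -5/8, -9/26, -1/4, 1/26, 7/8, 59/6}), ProductSet(Interval.Ropen(7/6, 6*sqrt(5)), {1/26}), ProductSet(Naturals0, {-8/7, -5/8, -9/26, -1/4, 1/26, 59/6}))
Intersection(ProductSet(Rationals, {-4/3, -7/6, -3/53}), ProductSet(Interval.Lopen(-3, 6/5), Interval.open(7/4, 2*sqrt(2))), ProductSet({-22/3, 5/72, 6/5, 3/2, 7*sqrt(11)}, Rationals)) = EmptySet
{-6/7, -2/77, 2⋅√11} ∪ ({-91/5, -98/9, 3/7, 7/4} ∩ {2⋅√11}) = {-6/7, -2/77, 2⋅√11}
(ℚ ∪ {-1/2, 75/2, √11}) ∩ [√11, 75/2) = {√11} ∪ (ℚ ∩ [√11, 75/2))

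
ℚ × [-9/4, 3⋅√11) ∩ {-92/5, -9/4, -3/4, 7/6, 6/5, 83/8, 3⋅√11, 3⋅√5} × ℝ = {-92/5, -9/4, -3/4, 7/6, 6/5, 83/8} × [-9/4, 3⋅√11)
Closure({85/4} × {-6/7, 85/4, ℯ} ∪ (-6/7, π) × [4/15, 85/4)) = ({85/4} × {-6/7, 85/4, ℯ}) ∪ ({-6/7, π} × [4/15, 85/4]) ∪ ([-6/7, π] × {4/15, 85/4}) ∪ ((-6/7, π) × [4/15, 85/4))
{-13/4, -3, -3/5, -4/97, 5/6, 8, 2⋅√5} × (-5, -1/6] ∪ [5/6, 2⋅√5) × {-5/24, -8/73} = ([5/6, 2⋅√5) × {-5/24, -8/73}) ∪ ({-13/4, -3, -3/5, -4/97, 5/6, 8, 2⋅√5} × (-5, -1/6])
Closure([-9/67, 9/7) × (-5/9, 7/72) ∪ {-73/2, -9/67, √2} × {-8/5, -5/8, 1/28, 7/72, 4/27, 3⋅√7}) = ({-9/67, 9/7} × [-5/9, 7/72]) ∪ ([-9/67, 9/7] × {-5/9, 7/72}) ∪ ([-9/67, 9/7) × (-5/9, 7/72)) ∪ ({-73/2, -9/67, √2} × {-8/5, -5/8, 1/28, 7/72, 4/27, 3⋅√7})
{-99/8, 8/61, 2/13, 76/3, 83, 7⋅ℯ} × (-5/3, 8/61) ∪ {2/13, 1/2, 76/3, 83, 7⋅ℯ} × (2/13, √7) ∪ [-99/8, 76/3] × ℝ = ([-99/8, 76/3] × ℝ) ∪ ({-99/8, 8/61, 2/13, 76/3, 83, 7⋅ℯ} × (-5/3, 8/61)) ∪ ({2/13, 1/2, 76/3, 83, 7⋅ℯ} × (2/13, √7))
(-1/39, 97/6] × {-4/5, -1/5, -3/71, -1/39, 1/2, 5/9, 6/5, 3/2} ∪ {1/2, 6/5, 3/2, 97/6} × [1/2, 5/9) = ({1/2, 6/5, 3/2, 97/6} × [1/2, 5/9)) ∪ ((-1/39, 97/6] × {-4/5, -1/5, -3/71, -1/39, 1/2, 5/9, 6/5, 3/2})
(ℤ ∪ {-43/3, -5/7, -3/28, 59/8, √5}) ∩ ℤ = ℤ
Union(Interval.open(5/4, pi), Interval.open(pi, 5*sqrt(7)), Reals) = Interval(-oo, oo)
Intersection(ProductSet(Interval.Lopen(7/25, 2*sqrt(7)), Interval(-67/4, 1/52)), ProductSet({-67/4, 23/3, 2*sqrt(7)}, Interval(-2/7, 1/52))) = ProductSet({2*sqrt(7)}, Interval(-2/7, 1/52))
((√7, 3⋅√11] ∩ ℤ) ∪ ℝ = ℝ ∪ {3, 4, …, 9}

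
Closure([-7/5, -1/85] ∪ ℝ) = (-∞, ∞)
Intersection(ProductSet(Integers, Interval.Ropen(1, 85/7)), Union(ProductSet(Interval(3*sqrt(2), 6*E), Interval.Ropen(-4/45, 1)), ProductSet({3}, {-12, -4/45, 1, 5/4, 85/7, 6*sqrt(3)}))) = ProductSet({3}, {1, 5/4, 6*sqrt(3)})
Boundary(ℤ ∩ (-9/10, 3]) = {0, 1, 2, 3}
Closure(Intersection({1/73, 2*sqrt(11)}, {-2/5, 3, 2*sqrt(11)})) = {2*sqrt(11)}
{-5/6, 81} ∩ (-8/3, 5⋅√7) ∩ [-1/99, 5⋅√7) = ∅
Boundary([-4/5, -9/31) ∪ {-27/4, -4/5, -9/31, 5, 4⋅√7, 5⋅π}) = {-27/4, -4/5, -9/31, 5, 4⋅√7, 5⋅π}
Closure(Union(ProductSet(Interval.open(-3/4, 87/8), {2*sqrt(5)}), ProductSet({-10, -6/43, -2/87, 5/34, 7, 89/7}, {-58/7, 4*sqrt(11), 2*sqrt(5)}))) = Union(ProductSet({-10, -6/43, -2/87, 5/34, 7, 89/7}, {-58/7, 4*sqrt(11), 2*sqrt(5)}), ProductSet(Interval(-3/4, 87/8), {2*sqrt(5)}))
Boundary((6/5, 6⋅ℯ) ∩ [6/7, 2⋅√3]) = {6/5, 2⋅√3}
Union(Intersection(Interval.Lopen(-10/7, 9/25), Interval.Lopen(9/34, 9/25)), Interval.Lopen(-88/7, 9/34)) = Interval.Lopen(-88/7, 9/25)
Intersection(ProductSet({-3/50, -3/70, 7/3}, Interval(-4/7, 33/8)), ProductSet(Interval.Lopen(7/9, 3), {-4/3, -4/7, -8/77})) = ProductSet({7/3}, {-4/7, -8/77})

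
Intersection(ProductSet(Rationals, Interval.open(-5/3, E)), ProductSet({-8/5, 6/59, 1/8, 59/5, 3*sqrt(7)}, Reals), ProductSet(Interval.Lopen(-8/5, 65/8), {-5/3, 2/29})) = ProductSet({6/59, 1/8}, {2/29})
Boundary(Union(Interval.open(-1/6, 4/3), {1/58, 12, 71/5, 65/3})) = {-1/6, 4/3, 12, 71/5, 65/3}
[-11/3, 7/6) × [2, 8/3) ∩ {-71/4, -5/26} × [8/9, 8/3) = {-5/26} × [2, 8/3)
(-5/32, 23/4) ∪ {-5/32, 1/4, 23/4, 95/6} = [-5/32, 23/4] ∪ {95/6}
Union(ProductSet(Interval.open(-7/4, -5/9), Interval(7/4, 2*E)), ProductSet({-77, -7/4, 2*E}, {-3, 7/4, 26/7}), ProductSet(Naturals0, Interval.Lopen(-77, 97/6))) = Union(ProductSet({-77, -7/4, 2*E}, {-3, 7/4, 26/7}), ProductSet(Interval.open(-7/4, -5/9), Interval(7/4, 2*E)), ProductSet(Naturals0, Interval.Lopen(-77, 97/6)))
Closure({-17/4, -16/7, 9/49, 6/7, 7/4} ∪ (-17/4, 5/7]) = [-17/4, 5/7] ∪ {6/7, 7/4}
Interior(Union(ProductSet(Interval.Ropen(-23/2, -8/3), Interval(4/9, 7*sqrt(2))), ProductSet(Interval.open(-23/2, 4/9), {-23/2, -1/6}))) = ProductSet(Interval.open(-23/2, -8/3), Interval.open(4/9, 7*sqrt(2)))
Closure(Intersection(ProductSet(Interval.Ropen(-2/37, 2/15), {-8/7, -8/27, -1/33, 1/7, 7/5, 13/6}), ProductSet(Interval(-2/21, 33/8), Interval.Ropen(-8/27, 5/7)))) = ProductSet(Interval(-2/37, 2/15), {-8/27, -1/33, 1/7})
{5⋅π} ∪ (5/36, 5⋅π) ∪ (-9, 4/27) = (-9, 5⋅π]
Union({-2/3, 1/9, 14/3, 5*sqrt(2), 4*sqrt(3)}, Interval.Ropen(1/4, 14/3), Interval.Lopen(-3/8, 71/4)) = Union({-2/3}, Interval.Lopen(-3/8, 71/4))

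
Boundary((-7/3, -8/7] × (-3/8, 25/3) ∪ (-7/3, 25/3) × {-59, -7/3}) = ({-7/3, -8/7} × [-3/8, 25/3]) ∪ ([-7/3, -8/7] × {-3/8, 25/3}) ∪ ([-7/3, 25/3] × {-59, -7/3})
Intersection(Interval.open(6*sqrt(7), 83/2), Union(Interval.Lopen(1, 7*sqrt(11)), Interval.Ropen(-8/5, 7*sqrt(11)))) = Interval.Lopen(6*sqrt(7), 7*sqrt(11))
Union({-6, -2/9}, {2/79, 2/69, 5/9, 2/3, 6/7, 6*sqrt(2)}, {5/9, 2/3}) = {-6, -2/9, 2/79, 2/69, 5/9, 2/3, 6/7, 6*sqrt(2)}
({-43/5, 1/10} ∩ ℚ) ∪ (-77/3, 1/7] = (-77/3, 1/7]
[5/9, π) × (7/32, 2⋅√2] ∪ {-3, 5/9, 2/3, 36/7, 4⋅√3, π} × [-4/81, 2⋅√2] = ([5/9, π) × (7/32, 2⋅√2]) ∪ ({-3, 5/9, 2/3, 36/7, 4⋅√3, π} × [-4/81, 2⋅√2])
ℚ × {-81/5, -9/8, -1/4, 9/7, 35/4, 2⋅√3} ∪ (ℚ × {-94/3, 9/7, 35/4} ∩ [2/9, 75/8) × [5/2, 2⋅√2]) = ℚ × {-81/5, -9/8, -1/4, 9/7, 35/4, 2⋅√3}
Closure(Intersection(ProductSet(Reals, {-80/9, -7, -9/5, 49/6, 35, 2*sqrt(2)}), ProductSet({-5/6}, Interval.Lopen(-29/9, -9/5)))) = ProductSet({-5/6}, {-9/5})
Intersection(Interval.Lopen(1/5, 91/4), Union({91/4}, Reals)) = Interval.Lopen(1/5, 91/4)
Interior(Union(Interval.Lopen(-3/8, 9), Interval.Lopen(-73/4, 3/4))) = Interval.open(-73/4, 9)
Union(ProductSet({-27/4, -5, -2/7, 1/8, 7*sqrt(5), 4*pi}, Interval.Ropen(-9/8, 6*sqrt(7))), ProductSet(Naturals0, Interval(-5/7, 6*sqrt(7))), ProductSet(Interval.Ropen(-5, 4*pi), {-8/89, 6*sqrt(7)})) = Union(ProductSet({-27/4, -5, -2/7, 1/8, 7*sqrt(5), 4*pi}, Interval.Ropen(-9/8, 6*sqrt(7))), ProductSet(Interval.Ropen(-5, 4*pi), {-8/89, 6*sqrt(7)}), ProductSet(Naturals0, Interval(-5/7, 6*sqrt(7))))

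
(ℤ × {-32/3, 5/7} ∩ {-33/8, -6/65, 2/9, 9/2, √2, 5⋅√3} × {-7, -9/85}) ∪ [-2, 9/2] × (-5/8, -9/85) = [-2, 9/2] × (-5/8, -9/85)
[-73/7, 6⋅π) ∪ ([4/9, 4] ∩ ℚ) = [-73/7, 6⋅π) ∪ (ℚ ∩ [4/9, 4])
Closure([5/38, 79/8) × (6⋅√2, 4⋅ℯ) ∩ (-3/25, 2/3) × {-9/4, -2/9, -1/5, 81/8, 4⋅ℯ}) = [5/38, 2/3] × {81/8}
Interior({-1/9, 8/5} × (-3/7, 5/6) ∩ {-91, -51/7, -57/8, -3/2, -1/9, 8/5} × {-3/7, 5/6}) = ∅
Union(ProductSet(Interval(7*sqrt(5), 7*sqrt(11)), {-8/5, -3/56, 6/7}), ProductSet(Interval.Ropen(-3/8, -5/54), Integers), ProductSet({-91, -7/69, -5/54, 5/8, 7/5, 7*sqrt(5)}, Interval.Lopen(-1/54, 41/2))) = Union(ProductSet({-91, -7/69, -5/54, 5/8, 7/5, 7*sqrt(5)}, Interval.Lopen(-1/54, 41/2)), ProductSet(Interval.Ropen(-3/8, -5/54), Integers), ProductSet(Interval(7*sqrt(5), 7*sqrt(11)), {-8/5, -3/56, 6/7}))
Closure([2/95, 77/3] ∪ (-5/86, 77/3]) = [-5/86, 77/3]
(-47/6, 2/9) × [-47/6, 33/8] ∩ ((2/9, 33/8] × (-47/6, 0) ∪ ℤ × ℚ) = {-7, -6, …, 0} × (ℚ ∩ [-47/6, 33/8])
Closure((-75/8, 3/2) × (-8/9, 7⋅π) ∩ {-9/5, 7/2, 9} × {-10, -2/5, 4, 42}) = {-9/5} × {-2/5, 4}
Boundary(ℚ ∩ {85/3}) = {85/3}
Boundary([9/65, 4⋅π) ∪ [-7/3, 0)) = {-7/3, 0, 9/65, 4⋅π}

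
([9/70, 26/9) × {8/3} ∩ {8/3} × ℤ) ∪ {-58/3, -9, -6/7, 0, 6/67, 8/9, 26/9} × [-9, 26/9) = {-58/3, -9, -6/7, 0, 6/67, 8/9, 26/9} × [-9, 26/9)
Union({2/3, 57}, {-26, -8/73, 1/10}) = {-26, -8/73, 1/10, 2/3, 57}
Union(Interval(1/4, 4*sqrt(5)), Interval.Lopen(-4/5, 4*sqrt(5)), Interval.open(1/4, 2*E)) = Interval.Lopen(-4/5, 4*sqrt(5))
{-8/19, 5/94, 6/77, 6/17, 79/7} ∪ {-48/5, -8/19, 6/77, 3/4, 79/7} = {-48/5, -8/19, 5/94, 6/77, 6/17, 3/4, 79/7}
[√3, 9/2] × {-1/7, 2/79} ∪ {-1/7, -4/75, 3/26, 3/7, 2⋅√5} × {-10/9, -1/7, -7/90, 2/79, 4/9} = ([√3, 9/2] × {-1/7, 2/79}) ∪ ({-1/7, -4/75, 3/26, 3/7, 2⋅√5} × {-10/9, -1/7, -7/90, 2/79, 4/9})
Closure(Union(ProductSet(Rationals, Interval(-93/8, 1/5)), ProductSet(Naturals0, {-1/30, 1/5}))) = ProductSet(Reals, Interval(-93/8, 1/5))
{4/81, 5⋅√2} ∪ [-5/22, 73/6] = [-5/22, 73/6]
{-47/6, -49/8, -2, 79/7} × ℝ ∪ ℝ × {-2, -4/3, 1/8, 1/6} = ({-47/6, -49/8, -2, 79/7} × ℝ) ∪ (ℝ × {-2, -4/3, 1/8, 1/6})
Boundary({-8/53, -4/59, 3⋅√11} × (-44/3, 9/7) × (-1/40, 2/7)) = {-8/53, -4/59, 3⋅√11} × [-44/3, 9/7] × [-1/40, 2/7]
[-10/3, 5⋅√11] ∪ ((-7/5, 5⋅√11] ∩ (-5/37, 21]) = [-10/3, 5⋅√11]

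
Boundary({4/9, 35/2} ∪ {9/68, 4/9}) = {9/68, 4/9, 35/2}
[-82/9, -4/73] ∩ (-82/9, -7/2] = (-82/9, -7/2]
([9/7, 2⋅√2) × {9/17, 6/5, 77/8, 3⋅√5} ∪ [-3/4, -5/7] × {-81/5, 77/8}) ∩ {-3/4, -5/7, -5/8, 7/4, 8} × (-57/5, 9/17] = {7/4} × {9/17}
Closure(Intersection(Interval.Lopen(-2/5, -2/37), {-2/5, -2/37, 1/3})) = {-2/37}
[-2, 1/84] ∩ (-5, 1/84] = [-2, 1/84]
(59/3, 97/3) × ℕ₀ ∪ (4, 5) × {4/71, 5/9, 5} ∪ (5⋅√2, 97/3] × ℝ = ((4, 5) × {4/71, 5/9, 5}) ∪ ((5⋅√2, 97/3] × ℝ)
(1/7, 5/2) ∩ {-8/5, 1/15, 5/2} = ∅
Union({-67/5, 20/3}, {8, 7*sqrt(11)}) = {-67/5, 20/3, 8, 7*sqrt(11)}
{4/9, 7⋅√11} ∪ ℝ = ℝ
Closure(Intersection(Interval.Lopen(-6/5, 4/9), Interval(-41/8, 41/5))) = Interval(-6/5, 4/9)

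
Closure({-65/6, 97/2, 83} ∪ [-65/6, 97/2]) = [-65/6, 97/2] ∪ {83}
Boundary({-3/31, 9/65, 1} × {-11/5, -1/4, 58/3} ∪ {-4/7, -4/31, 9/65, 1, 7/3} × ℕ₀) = ({-4/7, -4/31, 9/65, 1, 7/3} × ℕ₀) ∪ ({-3/31, 9/65, 1} × {-11/5, -1/4, 58/3})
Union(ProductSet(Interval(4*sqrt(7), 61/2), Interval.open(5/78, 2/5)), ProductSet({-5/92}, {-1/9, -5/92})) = Union(ProductSet({-5/92}, {-1/9, -5/92}), ProductSet(Interval(4*sqrt(7), 61/2), Interval.open(5/78, 2/5)))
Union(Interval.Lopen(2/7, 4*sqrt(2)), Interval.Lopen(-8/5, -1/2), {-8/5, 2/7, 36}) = Union({36}, Interval(-8/5, -1/2), Interval(2/7, 4*sqrt(2)))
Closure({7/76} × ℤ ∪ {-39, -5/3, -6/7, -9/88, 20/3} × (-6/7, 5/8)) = ({7/76} × ℤ) ∪ ({-39, -5/3, -6/7, -9/88, 20/3} × [-6/7, 5/8])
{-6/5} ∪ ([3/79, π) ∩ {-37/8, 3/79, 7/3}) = {-6/5, 3/79, 7/3}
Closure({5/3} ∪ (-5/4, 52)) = [-5/4, 52]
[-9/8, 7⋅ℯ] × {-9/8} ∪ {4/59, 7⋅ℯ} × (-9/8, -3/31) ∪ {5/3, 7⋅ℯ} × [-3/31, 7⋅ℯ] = ([-9/8, 7⋅ℯ] × {-9/8}) ∪ ({4/59, 7⋅ℯ} × (-9/8, -3/31)) ∪ ({5/3, 7⋅ℯ} × [-3/31, 7⋅ℯ])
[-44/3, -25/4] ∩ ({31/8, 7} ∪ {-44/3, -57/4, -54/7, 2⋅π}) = {-44/3, -57/4, -54/7}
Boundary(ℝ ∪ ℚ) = ∅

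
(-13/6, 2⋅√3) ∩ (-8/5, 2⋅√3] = (-8/5, 2⋅√3)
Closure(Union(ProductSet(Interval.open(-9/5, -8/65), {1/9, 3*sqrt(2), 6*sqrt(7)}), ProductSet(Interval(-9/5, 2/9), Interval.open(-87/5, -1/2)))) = Union(ProductSet(Interval(-9/5, -8/65), {1/9, 3*sqrt(2), 6*sqrt(7)}), ProductSet(Interval(-9/5, 2/9), Interval(-87/5, -1/2)))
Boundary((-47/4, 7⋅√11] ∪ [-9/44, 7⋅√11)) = {-47/4, 7⋅√11}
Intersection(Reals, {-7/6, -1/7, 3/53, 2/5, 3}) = {-7/6, -1/7, 3/53, 2/5, 3}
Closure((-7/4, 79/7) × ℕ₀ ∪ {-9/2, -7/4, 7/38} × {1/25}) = ({-9/2, -7/4, 7/38} × {1/25}) ∪ ([-7/4, 79/7] × ℕ₀)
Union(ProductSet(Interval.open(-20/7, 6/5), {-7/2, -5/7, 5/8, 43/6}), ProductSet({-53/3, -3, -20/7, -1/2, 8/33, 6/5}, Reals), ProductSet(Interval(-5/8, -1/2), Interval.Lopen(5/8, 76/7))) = Union(ProductSet({-53/3, -3, -20/7, -1/2, 8/33, 6/5}, Reals), ProductSet(Interval.open(-20/7, 6/5), {-7/2, -5/7, 5/8, 43/6}), ProductSet(Interval(-5/8, -1/2), Interval.Lopen(5/8, 76/7)))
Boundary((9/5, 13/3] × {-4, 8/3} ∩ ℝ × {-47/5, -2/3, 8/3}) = [9/5, 13/3] × {8/3}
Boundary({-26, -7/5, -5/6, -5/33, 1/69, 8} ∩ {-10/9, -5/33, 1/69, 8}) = {-5/33, 1/69, 8}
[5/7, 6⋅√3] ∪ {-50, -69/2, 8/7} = {-50, -69/2} ∪ [5/7, 6⋅√3]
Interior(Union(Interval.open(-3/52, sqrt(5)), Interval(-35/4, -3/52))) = Interval.open(-35/4, sqrt(5))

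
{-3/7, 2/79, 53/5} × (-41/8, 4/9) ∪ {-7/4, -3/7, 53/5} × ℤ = ({-7/4, -3/7, 53/5} × ℤ) ∪ ({-3/7, 2/79, 53/5} × (-41/8, 4/9))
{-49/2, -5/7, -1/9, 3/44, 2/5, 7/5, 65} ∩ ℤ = {65}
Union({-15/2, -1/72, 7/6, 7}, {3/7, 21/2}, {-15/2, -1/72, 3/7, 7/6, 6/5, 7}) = {-15/2, -1/72, 3/7, 7/6, 6/5, 7, 21/2}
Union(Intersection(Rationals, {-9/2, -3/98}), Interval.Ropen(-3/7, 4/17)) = Union({-9/2}, Interval.Ropen(-3/7, 4/17))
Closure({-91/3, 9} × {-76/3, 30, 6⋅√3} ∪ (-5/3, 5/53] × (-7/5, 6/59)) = ({-5/3, 5/53} × [-7/5, 6/59]) ∪ ([-5/3, 5/53] × {-7/5, 6/59}) ∪ ((-5/3, 5/53] × (-7/5, 6/59)) ∪ ({-91/3, 9} × {-76/3, 30, 6⋅√3})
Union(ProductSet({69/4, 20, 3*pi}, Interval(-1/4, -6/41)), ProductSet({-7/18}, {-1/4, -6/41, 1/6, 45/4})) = Union(ProductSet({-7/18}, {-1/4, -6/41, 1/6, 45/4}), ProductSet({69/4, 20, 3*pi}, Interval(-1/4, -6/41)))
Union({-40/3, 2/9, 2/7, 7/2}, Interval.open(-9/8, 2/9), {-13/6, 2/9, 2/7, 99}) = Union({-40/3, -13/6, 2/7, 7/2, 99}, Interval.Lopen(-9/8, 2/9))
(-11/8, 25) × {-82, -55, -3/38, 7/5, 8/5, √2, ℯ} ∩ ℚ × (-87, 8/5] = (ℚ ∩ (-11/8, 25)) × {-82, -55, -3/38, 7/5, 8/5, √2}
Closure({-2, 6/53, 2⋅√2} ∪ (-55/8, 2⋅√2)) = [-55/8, 2⋅√2]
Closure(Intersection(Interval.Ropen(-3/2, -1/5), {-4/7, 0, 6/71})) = {-4/7}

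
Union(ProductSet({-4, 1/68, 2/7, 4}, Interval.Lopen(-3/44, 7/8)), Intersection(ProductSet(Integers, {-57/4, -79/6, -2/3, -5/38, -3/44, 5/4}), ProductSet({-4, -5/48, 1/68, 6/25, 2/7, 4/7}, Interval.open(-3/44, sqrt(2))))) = Union(ProductSet({-4}, {5/4}), ProductSet({-4, 1/68, 2/7, 4}, Interval.Lopen(-3/44, 7/8)))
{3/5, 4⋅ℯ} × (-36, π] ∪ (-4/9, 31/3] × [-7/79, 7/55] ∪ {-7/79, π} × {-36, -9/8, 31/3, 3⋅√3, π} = ({3/5, 4⋅ℯ} × (-36, π]) ∪ ((-4/9, 31/3] × [-7/79, 7/55]) ∪ ({-7/79, π} × {-36, -9/8, 31/3, 3⋅√3, π})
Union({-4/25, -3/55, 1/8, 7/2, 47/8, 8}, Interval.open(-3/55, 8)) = Union({-4/25}, Interval(-3/55, 8))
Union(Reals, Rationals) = Reals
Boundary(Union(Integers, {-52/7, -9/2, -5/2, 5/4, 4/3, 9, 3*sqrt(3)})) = Union({-52/7, -9/2, -5/2, 5/4, 4/3, 3*sqrt(3)}, Integers)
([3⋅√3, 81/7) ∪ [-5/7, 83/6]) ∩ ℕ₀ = {0, 1, …, 13}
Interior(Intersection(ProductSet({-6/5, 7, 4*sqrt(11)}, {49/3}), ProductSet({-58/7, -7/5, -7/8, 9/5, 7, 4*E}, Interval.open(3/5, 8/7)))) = EmptySet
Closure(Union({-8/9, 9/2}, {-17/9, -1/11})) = {-17/9, -8/9, -1/11, 9/2}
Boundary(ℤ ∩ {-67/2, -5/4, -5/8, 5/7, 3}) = {3}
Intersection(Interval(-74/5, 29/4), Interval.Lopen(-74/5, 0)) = Interval.Lopen(-74/5, 0)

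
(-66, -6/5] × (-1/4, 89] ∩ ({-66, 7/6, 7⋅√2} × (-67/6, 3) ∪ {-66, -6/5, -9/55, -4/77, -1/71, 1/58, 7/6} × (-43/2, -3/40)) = {-6/5} × (-1/4, -3/40)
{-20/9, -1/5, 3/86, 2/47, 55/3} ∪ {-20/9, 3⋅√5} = {-20/9, -1/5, 3/86, 2/47, 55/3, 3⋅√5}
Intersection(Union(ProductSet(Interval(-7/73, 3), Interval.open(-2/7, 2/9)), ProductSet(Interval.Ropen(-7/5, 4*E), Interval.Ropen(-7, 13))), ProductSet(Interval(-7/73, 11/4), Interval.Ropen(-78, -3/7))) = ProductSet(Interval(-7/73, 11/4), Interval.Ropen(-7, -3/7))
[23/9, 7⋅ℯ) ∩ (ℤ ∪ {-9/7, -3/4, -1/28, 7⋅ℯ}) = {3, 4, …, 19}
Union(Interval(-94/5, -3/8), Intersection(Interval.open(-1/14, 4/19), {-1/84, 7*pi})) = Union({-1/84}, Interval(-94/5, -3/8))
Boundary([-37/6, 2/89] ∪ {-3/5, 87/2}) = {-37/6, 2/89, 87/2}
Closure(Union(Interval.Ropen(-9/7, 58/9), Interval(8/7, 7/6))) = Interval(-9/7, 58/9)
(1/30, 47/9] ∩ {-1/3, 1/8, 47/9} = {1/8, 47/9}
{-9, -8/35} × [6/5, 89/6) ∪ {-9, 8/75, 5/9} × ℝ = ({-9, 8/75, 5/9} × ℝ) ∪ ({-9, -8/35} × [6/5, 89/6))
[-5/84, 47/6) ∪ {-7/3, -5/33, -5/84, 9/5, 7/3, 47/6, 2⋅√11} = {-7/3, -5/33} ∪ [-5/84, 47/6]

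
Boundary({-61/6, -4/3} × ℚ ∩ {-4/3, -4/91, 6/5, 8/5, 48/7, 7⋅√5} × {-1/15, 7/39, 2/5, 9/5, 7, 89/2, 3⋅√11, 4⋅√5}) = {-4/3} × {-1/15, 7/39, 2/5, 9/5, 7, 89/2}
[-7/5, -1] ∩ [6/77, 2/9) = ∅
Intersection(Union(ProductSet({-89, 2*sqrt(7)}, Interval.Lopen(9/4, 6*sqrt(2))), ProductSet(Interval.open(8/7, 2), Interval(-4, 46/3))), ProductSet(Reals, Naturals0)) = Union(ProductSet({-89, 2*sqrt(7)}, Range(3, 9, 1)), ProductSet(Interval.open(8/7, 2), Range(0, 16, 1)))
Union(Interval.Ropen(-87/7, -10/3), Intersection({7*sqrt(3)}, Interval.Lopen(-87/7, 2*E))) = Interval.Ropen(-87/7, -10/3)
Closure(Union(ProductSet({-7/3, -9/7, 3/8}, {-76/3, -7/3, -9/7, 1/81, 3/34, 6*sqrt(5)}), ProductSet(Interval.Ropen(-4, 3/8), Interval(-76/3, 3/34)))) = Union(ProductSet({-7/3, -9/7, 3/8}, {-76/3, -7/3, -9/7, 1/81, 3/34, 6*sqrt(5)}), ProductSet(Interval(-4, 3/8), Interval(-76/3, 3/34)))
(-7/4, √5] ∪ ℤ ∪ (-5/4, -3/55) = ℤ ∪ (-7/4, √5]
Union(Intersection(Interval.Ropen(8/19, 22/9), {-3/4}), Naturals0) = Naturals0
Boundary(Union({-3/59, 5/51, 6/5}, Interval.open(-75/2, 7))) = {-75/2, 7}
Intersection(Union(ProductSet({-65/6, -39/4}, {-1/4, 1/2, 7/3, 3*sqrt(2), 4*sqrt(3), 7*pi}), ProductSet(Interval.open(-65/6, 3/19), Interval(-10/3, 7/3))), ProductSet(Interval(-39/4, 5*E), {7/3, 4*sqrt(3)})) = Union(ProductSet({-39/4}, {7/3, 4*sqrt(3)}), ProductSet(Interval.Ropen(-39/4, 3/19), {7/3}))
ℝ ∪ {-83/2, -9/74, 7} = ℝ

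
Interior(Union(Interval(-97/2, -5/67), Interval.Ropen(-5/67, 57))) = Interval.open(-97/2, 57)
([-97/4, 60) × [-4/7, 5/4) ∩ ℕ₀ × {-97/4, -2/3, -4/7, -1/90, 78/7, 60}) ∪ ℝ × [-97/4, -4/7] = (ℝ × [-97/4, -4/7]) ∪ ({0, 1, …, 59} × {-4/7, -1/90})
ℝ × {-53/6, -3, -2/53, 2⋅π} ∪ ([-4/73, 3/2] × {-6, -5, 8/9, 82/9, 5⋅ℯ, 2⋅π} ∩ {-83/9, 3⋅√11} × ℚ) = ℝ × {-53/6, -3, -2/53, 2⋅π}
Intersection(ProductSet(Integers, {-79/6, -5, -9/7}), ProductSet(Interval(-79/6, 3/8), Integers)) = ProductSet(Range(-13, 1, 1), {-5})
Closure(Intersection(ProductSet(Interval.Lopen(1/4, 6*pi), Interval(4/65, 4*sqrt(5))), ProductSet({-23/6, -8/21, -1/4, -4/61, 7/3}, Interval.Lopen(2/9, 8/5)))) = ProductSet({7/3}, Interval(2/9, 8/5))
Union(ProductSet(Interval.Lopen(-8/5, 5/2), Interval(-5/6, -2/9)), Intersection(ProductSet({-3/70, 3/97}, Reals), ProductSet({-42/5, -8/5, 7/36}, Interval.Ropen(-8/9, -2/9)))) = ProductSet(Interval.Lopen(-8/5, 5/2), Interval(-5/6, -2/9))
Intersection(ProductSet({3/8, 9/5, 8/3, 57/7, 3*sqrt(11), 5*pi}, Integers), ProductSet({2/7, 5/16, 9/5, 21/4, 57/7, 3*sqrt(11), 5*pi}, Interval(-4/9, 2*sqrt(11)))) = ProductSet({9/5, 57/7, 3*sqrt(11), 5*pi}, Range(0, 7, 1))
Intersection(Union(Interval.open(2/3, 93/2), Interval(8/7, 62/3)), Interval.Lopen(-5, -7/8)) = EmptySet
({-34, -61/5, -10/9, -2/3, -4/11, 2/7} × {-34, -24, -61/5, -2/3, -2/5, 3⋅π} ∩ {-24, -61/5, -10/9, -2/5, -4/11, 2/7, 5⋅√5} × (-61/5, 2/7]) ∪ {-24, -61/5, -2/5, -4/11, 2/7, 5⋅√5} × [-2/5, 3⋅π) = ({-61/5, -10/9, -4/11, 2/7} × {-2/3, -2/5}) ∪ ({-24, -61/5, -2/5, -4/11, 2/7, 5⋅√5} × [-2/5, 3⋅π))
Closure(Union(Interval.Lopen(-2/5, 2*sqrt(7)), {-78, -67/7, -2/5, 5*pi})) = Union({-78, -67/7, 5*pi}, Interval(-2/5, 2*sqrt(7)))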